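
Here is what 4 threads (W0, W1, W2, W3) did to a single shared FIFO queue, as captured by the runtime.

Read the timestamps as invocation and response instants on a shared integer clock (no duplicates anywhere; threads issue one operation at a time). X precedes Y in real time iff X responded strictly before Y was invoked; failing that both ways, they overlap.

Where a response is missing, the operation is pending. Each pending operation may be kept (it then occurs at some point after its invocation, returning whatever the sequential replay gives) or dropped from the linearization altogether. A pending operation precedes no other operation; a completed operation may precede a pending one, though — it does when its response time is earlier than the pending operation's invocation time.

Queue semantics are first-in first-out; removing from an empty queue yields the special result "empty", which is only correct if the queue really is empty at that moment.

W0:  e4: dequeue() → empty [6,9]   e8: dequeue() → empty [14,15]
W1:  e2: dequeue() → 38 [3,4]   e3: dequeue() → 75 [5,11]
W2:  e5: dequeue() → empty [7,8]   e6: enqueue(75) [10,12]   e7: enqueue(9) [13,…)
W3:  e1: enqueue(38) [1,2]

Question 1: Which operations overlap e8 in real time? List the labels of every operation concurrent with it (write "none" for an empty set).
e8 runs from 14 to 15; window-overlapping ops are concurrent
e1 [1,2]: before
e2 [3,4]: before
e3 [5,11]: before
e4 [6,9]: before
e5 [7,8]: before
e6 [10,12]: before
e7 [13,…): concurrent

e7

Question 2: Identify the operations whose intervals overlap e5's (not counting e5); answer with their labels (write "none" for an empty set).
e5 spans [7,8]; an op avoiding the whole window 7..8 is ordered, any other is concurrent
e1 [1,2]: before
e2 [3,4]: before
e3 [5,11]: concurrent
e4 [6,9]: concurrent
e6 [10,12]: after
e7 [13,…): after
e8 [14,15]: after

e3, e4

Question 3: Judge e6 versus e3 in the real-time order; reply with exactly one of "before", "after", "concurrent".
e6 spans [10,12], e3 spans [5,11]
the intervals overlap in both directions

concurrent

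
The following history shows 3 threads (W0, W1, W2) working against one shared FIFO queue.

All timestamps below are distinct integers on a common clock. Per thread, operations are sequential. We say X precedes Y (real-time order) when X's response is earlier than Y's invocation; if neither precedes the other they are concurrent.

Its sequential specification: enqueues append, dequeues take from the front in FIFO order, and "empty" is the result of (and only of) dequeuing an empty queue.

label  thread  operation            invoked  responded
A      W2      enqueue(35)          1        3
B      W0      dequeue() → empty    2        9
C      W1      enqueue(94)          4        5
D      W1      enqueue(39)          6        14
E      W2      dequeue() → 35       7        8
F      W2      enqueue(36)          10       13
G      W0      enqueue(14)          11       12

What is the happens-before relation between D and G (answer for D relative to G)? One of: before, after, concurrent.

concurrent

D spans [6,14], G spans [11,12]
the intervals overlap in both directions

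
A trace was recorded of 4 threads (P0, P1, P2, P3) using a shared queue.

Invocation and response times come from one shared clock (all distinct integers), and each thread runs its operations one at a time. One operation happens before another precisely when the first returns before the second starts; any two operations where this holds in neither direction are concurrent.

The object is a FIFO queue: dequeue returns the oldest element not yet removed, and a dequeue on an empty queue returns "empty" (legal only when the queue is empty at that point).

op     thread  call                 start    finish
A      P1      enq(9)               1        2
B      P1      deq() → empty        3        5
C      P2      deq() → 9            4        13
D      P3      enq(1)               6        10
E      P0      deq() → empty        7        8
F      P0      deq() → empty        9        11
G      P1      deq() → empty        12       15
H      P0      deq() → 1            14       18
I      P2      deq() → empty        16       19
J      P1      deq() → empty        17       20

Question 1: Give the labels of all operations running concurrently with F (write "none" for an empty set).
C, D

concurrent with F ([9,11]): every op whose interval crosses 9..11
A [1,2]: before
B [3,5]: before
C [4,13]: concurrent
D [6,10]: concurrent
E [7,8]: before
G [12,15]: after
H [14,18]: after
I [16,19]: after
J [17,20]: after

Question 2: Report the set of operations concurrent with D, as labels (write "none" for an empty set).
C, E, F

D runs from 6 to 10; window-overlapping ops are concurrent
A [1,2]: before
B [3,5]: before
C [4,13]: concurrent
E [7,8]: concurrent
F [9,11]: concurrent
G [12,15]: after
H [14,18]: after
I [16,19]: after
J [17,20]: after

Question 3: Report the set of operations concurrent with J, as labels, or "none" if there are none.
H, I

J spans [17,20]: anything still running between times 17 and 20 counts as concurrent
A [1,2]: before
B [3,5]: before
C [4,13]: before
D [6,10]: before
E [7,8]: before
F [9,11]: before
G [12,15]: before
H [14,18]: concurrent
I [16,19]: concurrent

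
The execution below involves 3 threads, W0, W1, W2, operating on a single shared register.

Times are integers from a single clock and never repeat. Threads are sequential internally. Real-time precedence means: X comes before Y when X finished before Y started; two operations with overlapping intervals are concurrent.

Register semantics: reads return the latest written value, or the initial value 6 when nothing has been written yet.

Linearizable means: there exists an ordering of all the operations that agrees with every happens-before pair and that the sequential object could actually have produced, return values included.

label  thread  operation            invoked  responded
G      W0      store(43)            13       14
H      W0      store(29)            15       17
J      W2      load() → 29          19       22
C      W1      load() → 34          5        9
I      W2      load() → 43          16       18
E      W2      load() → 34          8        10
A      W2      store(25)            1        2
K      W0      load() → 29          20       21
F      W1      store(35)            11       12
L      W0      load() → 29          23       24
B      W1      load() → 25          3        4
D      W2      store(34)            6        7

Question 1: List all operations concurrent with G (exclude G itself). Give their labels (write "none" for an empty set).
Answer: none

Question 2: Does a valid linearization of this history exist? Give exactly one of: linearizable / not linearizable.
a witness: A, B, D, C, E, F, G, I, H, J, K, L
step 1: A store(25) — value 25
step 2: B load() → 25 — value 25
step 3: D store(34) — value 34
step 4: C load() → 34 — value 34
step 5: E load() → 34 — value 34
step 6: F store(35) — value 35
step 7: G store(43) — value 43
step 8: I load() → 43 — value 43
step 9: H store(29) — value 29
step 10: J load() → 29 — value 29
step 11: K load() → 29 — value 29
step 12: L load() → 29 — value 29

linearizable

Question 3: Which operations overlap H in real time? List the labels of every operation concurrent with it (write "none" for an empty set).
Answer: I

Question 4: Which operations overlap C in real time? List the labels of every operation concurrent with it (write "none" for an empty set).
Answer: D, E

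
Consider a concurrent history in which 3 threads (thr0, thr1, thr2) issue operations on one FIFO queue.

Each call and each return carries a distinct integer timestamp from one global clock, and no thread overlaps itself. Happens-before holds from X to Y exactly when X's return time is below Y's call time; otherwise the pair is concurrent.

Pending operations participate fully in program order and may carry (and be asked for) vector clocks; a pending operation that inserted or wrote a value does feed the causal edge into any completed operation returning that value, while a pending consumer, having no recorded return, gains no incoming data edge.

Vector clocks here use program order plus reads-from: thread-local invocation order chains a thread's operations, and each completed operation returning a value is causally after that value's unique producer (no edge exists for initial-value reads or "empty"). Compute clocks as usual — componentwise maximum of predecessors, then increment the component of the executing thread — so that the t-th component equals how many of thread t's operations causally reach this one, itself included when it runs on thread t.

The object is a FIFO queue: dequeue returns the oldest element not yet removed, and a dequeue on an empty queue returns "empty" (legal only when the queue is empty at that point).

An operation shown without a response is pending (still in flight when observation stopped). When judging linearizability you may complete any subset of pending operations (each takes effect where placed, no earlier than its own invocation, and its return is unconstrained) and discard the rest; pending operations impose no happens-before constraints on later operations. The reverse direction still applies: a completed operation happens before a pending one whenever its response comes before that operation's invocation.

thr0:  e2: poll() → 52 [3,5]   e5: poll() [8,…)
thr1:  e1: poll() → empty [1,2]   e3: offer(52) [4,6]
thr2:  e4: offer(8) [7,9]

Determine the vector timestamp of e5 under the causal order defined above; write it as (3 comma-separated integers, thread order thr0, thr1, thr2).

(2, 2, 0)

e4, invoked 7, has no incoming edges; only thr2's bump applies → (0, 0, 1)
e1, invoked 1, has no incoming edges; only thr1's bump applies → (0, 1, 0)
e3, invoked 4, takes VC(e1)=(0, 1, 0) under max, adds 1 for thr1 → (0, 2, 0)
e2, invoked 3, takes VC(e3)=(0, 2, 0) under max, adds 1 for thr0 → (1, 2, 0)
e5, invoked 8, takes VC(e2)=(1, 2, 0) under max, adds 1 for thr0 → (2, 2, 0)
target: VC(e5) = (2, 2, 0)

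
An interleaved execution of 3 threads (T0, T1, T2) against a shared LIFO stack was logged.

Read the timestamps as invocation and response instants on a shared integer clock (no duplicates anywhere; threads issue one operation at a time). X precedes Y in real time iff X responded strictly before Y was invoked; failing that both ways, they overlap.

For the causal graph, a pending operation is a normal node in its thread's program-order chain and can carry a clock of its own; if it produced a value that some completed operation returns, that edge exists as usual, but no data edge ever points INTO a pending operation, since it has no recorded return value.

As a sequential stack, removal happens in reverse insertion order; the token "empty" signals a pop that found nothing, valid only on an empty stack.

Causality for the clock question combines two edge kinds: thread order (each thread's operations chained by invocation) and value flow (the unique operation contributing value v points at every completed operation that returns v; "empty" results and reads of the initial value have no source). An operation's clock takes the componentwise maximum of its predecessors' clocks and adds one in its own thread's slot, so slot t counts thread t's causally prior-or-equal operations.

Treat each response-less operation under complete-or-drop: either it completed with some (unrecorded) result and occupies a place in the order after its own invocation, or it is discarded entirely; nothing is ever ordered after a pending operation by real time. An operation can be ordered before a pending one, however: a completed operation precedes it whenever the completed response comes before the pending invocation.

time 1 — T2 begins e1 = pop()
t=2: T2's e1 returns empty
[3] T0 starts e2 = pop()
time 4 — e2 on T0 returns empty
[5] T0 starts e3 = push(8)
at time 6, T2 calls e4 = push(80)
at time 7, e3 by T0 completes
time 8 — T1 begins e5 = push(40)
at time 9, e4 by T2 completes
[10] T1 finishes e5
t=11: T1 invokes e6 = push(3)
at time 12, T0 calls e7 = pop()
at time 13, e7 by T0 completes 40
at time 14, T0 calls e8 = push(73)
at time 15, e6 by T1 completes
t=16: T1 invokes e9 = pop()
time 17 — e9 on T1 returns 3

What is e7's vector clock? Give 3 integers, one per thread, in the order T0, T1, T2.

no predecessors for e1 (invoked 1): T2 increments from zero → (0, 0, 1)
no predecessors for e5 (invoked 8): T1 increments from zero → (0, 1, 0)
no predecessors for e2 (invoked 3): T0 increments from zero → (1, 0, 0)
merge at e4 (invoked 6): VC(e1)=(0, 0, 1), own-thread bump on T2 → (0, 0, 2)
merge at e6 (invoked 11): VC(e5)=(0, 1, 0), own-thread bump on T1 → (0, 2, 0)
merge at e3 (invoked 5): VC(e2)=(1, 0, 0), own-thread bump on T0 → (2, 0, 0)
merge at e9 (invoked 16): VC(e6)=(0, 2, 0), own-thread bump on T1 → (0, 3, 0)
merge at e7 (invoked 12): VC(e3)=(2, 0, 0), VC(e5)=(0, 1, 0), own-thread bump on T0 → (3, 1, 0)
merge at e8 (invoked 14): VC(e7)=(3, 1, 0), own-thread bump on T0 → (4, 1, 0)
target: VC(e7) = (3, 1, 0)

(3, 1, 0)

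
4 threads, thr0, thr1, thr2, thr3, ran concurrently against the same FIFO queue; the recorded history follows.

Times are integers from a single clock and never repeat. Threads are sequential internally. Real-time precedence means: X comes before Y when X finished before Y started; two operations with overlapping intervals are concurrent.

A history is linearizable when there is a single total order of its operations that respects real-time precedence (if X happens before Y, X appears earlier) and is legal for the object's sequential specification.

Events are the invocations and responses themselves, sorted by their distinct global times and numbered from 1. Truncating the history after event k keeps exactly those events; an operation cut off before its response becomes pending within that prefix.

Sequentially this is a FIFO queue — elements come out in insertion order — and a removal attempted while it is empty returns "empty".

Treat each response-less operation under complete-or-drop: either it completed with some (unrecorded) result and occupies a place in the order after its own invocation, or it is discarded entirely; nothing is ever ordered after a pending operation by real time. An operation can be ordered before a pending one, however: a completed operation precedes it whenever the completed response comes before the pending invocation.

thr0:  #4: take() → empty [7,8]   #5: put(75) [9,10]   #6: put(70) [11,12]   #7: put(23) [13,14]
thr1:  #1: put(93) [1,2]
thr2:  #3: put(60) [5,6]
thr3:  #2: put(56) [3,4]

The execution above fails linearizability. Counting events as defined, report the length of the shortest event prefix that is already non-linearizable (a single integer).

8

events 1..7 are linearizable, e.g. via #1, #2, #3:
1. #1 put(93), leaving queue <93>
2. #2 put(56), leaving queue <93,56>
3. #3 put(60), leaving queue <93,56,60>
include event 8 — #4 responding at 8 — and every candidate order breaks
one such order, #1, #2, #3, #4, breaks at step 4 where #4 take() → empty is illegal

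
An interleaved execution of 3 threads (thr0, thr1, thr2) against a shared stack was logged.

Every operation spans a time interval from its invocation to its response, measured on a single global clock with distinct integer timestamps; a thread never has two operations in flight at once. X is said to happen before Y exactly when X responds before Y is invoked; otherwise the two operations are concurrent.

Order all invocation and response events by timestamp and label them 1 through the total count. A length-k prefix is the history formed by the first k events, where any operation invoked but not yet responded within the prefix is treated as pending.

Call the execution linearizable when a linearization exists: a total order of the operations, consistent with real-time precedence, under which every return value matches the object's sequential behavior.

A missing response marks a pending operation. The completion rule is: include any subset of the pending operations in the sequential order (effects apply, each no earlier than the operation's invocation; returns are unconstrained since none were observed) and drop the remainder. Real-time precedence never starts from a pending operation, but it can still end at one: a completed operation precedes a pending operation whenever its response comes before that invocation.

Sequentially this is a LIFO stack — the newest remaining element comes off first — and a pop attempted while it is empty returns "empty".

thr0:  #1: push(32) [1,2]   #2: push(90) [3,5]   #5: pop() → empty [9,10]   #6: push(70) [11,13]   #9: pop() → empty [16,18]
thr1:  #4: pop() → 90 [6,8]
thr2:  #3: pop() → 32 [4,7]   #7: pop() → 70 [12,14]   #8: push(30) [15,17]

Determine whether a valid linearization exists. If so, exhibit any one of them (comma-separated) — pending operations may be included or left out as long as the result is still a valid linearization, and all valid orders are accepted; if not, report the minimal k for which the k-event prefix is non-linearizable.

1. #1 push(32), leaving stack <32>
2. #2 push(90), leaving stack <32,90>
3. #4 pop() → 90, leaving stack <32>
4. #3 pop() → 32, leaving stack <>
5. #5 pop() → empty, leaving stack <>
6. #6 push(70), leaving stack <70>
7. #7 pop() → 70, leaving stack <>
8. #9 pop() → empty, leaving stack <>
9. #8 push(30), leaving stack <30>

linearizable — witness: #1, #2, #4, #3, #5, #6, #7, #9, #8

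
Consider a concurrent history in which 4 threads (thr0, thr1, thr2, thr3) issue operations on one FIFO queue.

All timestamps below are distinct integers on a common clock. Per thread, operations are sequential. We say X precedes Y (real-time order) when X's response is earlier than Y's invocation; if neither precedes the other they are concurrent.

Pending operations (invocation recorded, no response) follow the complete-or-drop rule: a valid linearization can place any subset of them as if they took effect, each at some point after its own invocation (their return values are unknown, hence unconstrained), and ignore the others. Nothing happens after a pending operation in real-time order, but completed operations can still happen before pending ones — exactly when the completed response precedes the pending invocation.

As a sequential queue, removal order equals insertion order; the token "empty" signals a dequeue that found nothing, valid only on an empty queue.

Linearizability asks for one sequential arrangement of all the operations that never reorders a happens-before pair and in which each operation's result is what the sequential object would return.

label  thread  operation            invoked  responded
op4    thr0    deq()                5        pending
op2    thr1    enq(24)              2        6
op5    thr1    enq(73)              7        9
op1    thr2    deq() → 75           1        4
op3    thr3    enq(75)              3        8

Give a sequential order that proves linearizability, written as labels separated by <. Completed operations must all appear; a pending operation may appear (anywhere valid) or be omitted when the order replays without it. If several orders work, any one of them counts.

op3 < op1 < op2 < op4 < op5

1. op3 enq(75), leaving queue <75>
2. op1 deq() → 75, leaving queue <>
3. op2 enq(24), leaving queue <24>
4. op4 deq() (pending, included), leaving queue <>
5. op5 enq(73), leaving queue <73>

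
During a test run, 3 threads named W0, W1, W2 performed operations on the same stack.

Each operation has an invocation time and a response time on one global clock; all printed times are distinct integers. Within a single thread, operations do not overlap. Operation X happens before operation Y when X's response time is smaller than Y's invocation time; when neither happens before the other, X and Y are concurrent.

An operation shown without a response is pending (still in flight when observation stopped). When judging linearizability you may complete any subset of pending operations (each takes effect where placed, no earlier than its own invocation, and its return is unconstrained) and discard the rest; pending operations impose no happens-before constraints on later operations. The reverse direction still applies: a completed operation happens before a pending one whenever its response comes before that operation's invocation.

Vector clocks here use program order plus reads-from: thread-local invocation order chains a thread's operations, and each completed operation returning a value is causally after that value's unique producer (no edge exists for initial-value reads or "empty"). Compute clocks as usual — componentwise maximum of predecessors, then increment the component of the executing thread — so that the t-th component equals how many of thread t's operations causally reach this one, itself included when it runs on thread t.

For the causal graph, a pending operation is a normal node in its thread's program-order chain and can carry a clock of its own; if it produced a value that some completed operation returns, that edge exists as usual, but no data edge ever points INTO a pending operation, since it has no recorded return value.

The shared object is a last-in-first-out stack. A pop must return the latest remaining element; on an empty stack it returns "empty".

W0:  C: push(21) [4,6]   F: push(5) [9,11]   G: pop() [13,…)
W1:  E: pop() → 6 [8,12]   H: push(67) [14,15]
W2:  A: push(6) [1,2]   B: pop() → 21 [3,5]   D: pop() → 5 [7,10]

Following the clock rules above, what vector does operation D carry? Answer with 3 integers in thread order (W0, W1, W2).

(2, 0, 3)

invoked at 1, A has no predecessors; its own W2 bump gives (0, 0, 1)
invoked at 4, C has no predecessors; its own W0 bump gives (1, 0, 0)
merge at E (invoked 8): VC(A)=(0, 0, 1), own-thread bump on W1 → (0, 1, 1)
merge at F (invoked 9): VC(C)=(1, 0, 0), own-thread bump on W0 → (2, 0, 0)
merge at H (invoked 14): VC(E)=(0, 1, 1), own-thread bump on W1 → (0, 2, 1)
merge at B (invoked 3): VC(A)=(0, 0, 1), VC(C)=(1, 0, 0), own-thread bump on W2 → (1, 0, 2)
merge at G (invoked 13): VC(F)=(2, 0, 0), own-thread bump on W0 → (3, 0, 0)
merge at D (invoked 7): VC(B)=(1, 0, 2), VC(F)=(2, 0, 0), own-thread bump on W2 → (2, 0, 3)
target: VC(D) = (2, 0, 3)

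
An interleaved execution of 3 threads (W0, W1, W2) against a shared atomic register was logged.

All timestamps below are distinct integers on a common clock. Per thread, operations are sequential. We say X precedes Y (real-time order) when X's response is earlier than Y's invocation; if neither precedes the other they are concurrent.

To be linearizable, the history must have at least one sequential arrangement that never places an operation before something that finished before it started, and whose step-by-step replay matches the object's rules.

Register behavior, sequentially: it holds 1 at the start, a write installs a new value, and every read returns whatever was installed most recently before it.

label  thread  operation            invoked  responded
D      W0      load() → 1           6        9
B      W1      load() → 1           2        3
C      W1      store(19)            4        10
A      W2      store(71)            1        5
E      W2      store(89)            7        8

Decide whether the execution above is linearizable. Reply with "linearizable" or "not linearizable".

not linearizable

events 1..8 are fine; event 9 — the response of D at time 9 — makes the prefix non-linearizable
all 4 real-time-respecting orders fail — 4 completed atomic register operations, no legal replay
every completion of the 1 pending operation (C) was checked; none linearizes
sample order A, B, D, E (pending dropped) stalls at step 2 — B load() → 1 has no legal effect
sample order A, B, E, D (pending dropped) stalls at step 2 — B load() → 1 has no legal effect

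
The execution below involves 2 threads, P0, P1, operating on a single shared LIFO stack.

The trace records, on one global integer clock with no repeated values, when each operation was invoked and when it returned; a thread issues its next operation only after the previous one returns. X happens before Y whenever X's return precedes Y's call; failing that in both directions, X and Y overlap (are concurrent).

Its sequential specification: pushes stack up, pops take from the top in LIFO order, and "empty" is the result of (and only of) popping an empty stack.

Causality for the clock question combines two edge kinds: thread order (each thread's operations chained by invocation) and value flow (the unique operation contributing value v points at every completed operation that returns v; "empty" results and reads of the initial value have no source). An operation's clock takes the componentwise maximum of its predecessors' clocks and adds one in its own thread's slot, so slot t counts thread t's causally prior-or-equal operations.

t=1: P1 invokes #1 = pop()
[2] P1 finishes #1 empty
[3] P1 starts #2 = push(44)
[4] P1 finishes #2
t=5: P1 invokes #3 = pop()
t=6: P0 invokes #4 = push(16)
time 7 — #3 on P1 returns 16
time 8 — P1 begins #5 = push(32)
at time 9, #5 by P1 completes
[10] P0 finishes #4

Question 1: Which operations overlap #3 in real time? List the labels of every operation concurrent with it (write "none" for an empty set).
Answer: #4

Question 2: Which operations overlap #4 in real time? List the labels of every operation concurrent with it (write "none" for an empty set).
Answer: #3, #5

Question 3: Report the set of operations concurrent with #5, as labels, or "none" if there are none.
Answer: #4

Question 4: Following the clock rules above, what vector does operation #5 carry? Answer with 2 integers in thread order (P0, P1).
Answer: (1, 4)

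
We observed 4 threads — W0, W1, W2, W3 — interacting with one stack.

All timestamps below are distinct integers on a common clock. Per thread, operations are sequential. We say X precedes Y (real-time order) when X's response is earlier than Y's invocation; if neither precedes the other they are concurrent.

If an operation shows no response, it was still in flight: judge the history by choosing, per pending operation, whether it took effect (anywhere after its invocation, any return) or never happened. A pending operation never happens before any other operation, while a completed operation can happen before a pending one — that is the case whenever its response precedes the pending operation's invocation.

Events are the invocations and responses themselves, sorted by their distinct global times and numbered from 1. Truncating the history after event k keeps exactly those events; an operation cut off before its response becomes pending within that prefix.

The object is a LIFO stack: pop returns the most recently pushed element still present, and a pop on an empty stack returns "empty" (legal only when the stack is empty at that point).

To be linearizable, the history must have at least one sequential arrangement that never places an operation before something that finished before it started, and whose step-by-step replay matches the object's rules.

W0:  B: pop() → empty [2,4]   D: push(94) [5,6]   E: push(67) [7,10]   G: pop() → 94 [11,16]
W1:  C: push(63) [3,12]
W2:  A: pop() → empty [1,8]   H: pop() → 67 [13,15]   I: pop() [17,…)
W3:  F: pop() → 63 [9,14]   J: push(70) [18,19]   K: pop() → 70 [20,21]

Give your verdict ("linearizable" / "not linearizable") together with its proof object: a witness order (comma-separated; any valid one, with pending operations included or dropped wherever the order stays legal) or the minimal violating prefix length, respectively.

linearizable — witness: A, B, C, D, E, H, G, F, I, J, K

after step 1 (A pop() → empty): stack <>
after step 2 (B pop() → empty): stack <>
after step 3 (C push(63)): stack <63>
after step 4 (D push(94)): stack <63,94>
after step 5 (E push(67)): stack <63,94,67>
after step 6 (H pop() → 67): stack <63,94>
after step 7 (G pop() → 94): stack <63>
after step 8 (F pop() → 63): stack <>
after step 9 (I pop() (pending, included)): stack <>
after step 10 (J push(70)): stack <70>
after step 11 (K pop() → 70): stack <>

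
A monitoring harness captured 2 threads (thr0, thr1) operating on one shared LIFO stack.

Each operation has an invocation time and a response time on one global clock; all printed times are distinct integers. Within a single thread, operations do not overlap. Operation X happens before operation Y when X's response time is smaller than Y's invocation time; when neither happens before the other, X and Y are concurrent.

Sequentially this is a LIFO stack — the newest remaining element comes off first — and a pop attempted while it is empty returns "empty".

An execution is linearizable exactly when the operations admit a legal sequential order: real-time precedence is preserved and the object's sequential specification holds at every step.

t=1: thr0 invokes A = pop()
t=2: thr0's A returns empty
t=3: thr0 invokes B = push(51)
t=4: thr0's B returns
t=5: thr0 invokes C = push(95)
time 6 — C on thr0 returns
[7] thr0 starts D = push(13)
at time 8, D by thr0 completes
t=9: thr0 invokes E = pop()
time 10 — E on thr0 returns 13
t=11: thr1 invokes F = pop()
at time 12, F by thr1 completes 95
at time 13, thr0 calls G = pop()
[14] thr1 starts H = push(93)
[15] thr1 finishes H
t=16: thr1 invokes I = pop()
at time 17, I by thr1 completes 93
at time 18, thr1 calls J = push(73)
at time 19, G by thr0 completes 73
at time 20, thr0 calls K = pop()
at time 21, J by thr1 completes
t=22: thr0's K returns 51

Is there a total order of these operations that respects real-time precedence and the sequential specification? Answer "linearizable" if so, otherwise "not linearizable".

linearizable

one valid linearization: A, B, C, D, E, F, H, I, J, G, K
step 1: A pop() → empty — stack <>
step 2: B push(51) — stack <51>
step 3: C push(95) — stack <51,95>
step 4: D push(13) — stack <51,95,13>
step 5: E pop() → 13 — stack <51,95>
step 6: F pop() → 95 — stack <51>
step 7: H push(93) — stack <51,93>
step 8: I pop() → 93 — stack <51>
step 9: J push(73) — stack <51,73>
step 10: G pop() → 73 — stack <51>
step 11: K pop() → 51 — stack <>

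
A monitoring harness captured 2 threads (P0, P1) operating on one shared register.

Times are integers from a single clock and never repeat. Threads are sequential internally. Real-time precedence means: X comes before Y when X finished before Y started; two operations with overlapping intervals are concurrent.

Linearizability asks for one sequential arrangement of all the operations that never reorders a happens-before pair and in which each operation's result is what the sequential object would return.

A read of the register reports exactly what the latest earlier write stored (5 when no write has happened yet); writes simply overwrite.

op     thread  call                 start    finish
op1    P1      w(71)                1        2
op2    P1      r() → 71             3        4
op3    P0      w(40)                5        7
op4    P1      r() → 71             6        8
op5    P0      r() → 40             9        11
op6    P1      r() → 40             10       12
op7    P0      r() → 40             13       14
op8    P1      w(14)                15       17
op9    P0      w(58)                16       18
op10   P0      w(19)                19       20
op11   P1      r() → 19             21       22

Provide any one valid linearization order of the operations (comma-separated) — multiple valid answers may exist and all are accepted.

op1, op2, op4, op3, op5, op6, op7, op8, op9, op10, op11

step 1: op1 w(71) — value 71
step 2: op2 r() → 71 — value 71
step 3: op4 r() → 71 — value 71
step 4: op3 w(40) — value 40
step 5: op5 r() → 40 — value 40
step 6: op6 r() → 40 — value 40
step 7: op7 r() → 40 — value 40
step 8: op8 w(14) — value 14
step 9: op9 w(58) — value 58
step 10: op10 w(19) — value 19
step 11: op11 r() → 19 — value 19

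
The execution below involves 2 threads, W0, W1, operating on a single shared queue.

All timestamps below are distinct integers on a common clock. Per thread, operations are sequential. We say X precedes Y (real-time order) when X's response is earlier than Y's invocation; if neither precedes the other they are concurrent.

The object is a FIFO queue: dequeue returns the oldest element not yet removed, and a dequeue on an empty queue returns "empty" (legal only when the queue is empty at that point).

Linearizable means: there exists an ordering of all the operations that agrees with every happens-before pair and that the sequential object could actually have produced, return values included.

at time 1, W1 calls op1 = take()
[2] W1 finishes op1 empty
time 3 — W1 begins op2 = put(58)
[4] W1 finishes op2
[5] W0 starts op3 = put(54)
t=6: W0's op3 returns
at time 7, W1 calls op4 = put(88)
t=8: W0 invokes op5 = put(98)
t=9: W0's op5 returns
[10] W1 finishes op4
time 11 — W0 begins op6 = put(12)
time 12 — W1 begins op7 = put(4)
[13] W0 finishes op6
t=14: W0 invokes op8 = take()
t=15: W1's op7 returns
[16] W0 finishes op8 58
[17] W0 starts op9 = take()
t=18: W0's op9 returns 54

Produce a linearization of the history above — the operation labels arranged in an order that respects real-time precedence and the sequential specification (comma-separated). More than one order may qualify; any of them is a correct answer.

op1, op2, op3, op4, op5, op6, op7, op8, op9

1. op1 take() → empty, leaving queue <>
2. op2 put(58), leaving queue <58>
3. op3 put(54), leaving queue <58,54>
4. op4 put(88), leaving queue <58,54,88>
5. op5 put(98), leaving queue <58,54,88,98>
6. op6 put(12), leaving queue <58,54,88,98,12>
7. op7 put(4), leaving queue <58,54,88,98,12,4>
8. op8 take() → 58, leaving queue <54,88,98,12,4>
9. op9 take() → 54, leaving queue <88,98,12,4>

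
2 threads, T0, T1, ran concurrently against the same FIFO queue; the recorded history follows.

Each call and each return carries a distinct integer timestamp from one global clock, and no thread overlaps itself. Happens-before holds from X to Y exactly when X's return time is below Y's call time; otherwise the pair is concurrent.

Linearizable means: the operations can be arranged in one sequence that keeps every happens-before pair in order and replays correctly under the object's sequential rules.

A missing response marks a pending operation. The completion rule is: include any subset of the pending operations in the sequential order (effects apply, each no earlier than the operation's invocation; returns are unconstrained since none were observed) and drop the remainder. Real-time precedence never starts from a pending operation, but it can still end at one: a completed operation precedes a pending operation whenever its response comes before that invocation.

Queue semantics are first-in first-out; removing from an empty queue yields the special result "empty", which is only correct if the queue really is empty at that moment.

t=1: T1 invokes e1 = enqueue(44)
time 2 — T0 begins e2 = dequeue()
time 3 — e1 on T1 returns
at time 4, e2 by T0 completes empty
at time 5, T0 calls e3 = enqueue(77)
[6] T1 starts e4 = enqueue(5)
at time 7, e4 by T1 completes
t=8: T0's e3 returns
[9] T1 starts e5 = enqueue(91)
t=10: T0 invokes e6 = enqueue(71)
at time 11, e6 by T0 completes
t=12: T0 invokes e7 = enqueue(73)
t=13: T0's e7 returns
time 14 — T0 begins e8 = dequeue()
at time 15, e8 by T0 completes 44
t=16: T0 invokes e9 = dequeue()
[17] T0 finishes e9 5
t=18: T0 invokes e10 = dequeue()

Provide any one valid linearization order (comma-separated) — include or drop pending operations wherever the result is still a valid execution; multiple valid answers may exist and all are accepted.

e2, e1, e4, e3, e5, e6, e7, e8, e9

1. e2 dequeue() → empty, leaving queue <>
2. e1 enqueue(44), leaving queue <44>
3. e4 enqueue(5), leaving queue <44,5>
4. e3 enqueue(77), leaving queue <44,5,77>
5. e5 enqueue(91) (pending, included), leaving queue <44,5,77,91>
6. e6 enqueue(71), leaving queue <44,5,77,91,71>
7. e7 enqueue(73), leaving queue <44,5,77,91,71,73>
8. e8 dequeue() → 44, leaving queue <5,77,91,71,73>
9. e9 dequeue() → 5, leaving queue <77,91,71,73>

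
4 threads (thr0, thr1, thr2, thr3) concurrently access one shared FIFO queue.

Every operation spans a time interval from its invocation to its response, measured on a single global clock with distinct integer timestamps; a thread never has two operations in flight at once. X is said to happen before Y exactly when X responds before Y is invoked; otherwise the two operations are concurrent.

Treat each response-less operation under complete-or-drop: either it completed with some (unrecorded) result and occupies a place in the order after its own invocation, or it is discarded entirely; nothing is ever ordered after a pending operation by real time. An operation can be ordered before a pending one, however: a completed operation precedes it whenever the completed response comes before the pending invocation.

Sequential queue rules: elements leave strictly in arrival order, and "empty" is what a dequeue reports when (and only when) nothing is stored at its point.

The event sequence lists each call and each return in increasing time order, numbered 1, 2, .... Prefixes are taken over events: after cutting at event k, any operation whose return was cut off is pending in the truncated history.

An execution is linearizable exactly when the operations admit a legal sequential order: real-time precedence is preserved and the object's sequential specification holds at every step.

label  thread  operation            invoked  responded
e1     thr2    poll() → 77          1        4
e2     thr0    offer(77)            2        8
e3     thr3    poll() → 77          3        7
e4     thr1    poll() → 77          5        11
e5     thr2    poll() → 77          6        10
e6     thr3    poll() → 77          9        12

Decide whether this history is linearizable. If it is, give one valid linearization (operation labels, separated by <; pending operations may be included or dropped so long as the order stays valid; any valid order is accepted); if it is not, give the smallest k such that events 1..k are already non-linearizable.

the violation lands at event 7, e3's response at time 7: events 1..6 linearize, events 1..7 do not
the 2 completed operations admit 2 real-time orders; each fails the FIFO queue replay
no escape via the 3 pending operations (e2, e4, e5): every completion choice fails
one such order, e1, e3 (pending dropped), breaks at step 1 where e1 poll() → 77 is illegal
one such order, e3, e1 (pending dropped), breaks at step 1 where e3 poll() → 77 is illegal

not linearizable — minimal violating prefix: 7 events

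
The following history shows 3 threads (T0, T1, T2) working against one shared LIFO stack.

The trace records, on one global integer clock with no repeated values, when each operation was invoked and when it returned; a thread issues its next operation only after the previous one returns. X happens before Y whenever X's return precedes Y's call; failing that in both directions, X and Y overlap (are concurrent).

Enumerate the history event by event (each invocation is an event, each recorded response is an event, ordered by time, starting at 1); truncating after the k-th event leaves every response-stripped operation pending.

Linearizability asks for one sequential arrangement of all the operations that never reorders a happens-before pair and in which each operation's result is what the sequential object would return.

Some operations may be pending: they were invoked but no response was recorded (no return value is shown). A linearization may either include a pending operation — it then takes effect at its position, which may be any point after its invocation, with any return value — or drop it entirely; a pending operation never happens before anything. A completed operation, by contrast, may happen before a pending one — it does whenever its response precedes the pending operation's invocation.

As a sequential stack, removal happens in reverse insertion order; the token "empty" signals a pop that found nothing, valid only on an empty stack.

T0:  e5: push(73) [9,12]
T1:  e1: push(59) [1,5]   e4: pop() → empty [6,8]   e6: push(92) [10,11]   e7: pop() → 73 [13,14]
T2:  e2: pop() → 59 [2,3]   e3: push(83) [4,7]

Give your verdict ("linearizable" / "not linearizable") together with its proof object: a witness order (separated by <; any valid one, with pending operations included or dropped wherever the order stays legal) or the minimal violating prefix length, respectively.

linearizable — witness: e1 < e2 < e4 < e3 < e6 < e5 < e7

1. e1 push(59), leaving stack <59>
2. e2 pop() → 59, leaving stack <>
3. e4 pop() → empty, leaving stack <>
4. e3 push(83), leaving stack <83>
5. e6 push(92), leaving stack <83,92>
6. e5 push(73), leaving stack <83,92,73>
7. e7 pop() → 73, leaving stack <83,92>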